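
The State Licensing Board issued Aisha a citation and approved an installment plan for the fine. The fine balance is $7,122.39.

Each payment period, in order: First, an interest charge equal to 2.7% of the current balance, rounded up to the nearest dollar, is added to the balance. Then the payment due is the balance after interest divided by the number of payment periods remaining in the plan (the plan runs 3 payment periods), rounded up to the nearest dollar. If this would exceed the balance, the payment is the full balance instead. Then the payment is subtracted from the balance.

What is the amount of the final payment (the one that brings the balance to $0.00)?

Payment period 1: opening $7,122.39; interest $193.00 → $7,315.39; payment $2,439.00; balance $4,876.39
Payment period 2: opening $4,876.39; interest $132.00 → $5,008.39; payment $2,505.00; balance $2,503.39
Payment period 3: opening $2,503.39; interest $68.00 → $2,571.39; payment $2,571.39; balance $0.00

$2,571.39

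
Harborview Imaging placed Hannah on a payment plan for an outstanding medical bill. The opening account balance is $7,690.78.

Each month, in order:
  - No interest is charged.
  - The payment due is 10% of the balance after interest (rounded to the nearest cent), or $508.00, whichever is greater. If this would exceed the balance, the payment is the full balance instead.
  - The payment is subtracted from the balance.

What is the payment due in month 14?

$473.92

Month 1: $7,690.78 − $769.08 → $6,921.70
Month 2: $6,921.70 − $692.17 → $6,229.53
Month 3: $6,229.53 − $622.95 → $5,606.58
Month 4: $5,606.58 − $560.66 → $5,045.92
Month 5: $5,045.92 − $508.00 → $4,537.92
Month 6: $4,537.92 − $508.00 → $4,029.92
Month 7: $4,029.92 − $508.00 → $3,521.92
Month 8: $3,521.92 − $508.00 → $3,013.92
Month 9: $3,013.92 − $508.00 → $2,505.92
Month 10: $2,505.92 − $508.00 → $1,997.92
Month 11: $1,997.92 − $508.00 → $1,489.92
Month 12: $1,489.92 − $508.00 → $981.92
Month 13: $981.92 − $508.00 → $473.92
Month 14: $473.92 − $473.92 → $0.00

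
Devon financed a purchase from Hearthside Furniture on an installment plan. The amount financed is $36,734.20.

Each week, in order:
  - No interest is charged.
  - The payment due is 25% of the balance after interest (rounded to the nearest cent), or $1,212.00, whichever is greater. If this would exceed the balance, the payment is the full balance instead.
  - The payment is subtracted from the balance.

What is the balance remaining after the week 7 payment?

Week 1: $36,734.20 − $9,183.55 → $27,550.65
Week 2: $27,550.65 − $6,887.66 → $20,662.99
Week 3: $20,662.99 − $5,165.75 → $15,497.24
Week 4: $15,497.24 − $3,874.31 → $11,622.93
Week 5: $11,622.93 − $2,905.73 → $8,717.20
Week 6: $8,717.20 − $2,179.30 → $6,537.90
Week 7: $6,537.90 − $1,634.48 → $4,903.42

$4,903.42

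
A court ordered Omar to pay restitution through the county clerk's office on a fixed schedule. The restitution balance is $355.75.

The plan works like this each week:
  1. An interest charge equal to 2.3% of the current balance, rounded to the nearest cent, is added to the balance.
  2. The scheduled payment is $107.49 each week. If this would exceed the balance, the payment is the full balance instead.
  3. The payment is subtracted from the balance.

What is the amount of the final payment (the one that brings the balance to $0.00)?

$52.09

Week 1: opening $355.75; interest $8.18 → $363.93; payment $107.49; balance $256.44
Week 2: opening $256.44; interest $5.90 → $262.34; payment $107.49; balance $154.85
Week 3: opening $154.85; interest $3.56 → $158.41; payment $107.49; balance $50.92
Week 4: opening $50.92; interest $1.17 → $52.09; payment $52.09; balance $0.00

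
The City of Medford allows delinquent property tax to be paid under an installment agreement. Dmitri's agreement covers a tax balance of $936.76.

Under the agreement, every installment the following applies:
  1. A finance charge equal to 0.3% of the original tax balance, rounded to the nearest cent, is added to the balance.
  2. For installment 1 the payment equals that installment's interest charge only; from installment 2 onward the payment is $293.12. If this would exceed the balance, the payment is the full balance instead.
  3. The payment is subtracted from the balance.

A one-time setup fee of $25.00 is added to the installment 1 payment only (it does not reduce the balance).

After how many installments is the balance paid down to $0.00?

5

# | Opening | Interest | Payment | Fee | End bal
1 | $936.76 | $2.81 | $2.81 | $25.00 | $936.76
2 | $936.76 | $2.81 | $293.12 | — | $646.45
3 | $646.45 | $2.81 | $293.12 | — | $356.14
4 | $356.14 | $2.81 | $293.12 | — | $65.83
5 | $65.83 | $2.81 | $68.64 | — | $0.00
Balance reaches $0.00 in installment 5.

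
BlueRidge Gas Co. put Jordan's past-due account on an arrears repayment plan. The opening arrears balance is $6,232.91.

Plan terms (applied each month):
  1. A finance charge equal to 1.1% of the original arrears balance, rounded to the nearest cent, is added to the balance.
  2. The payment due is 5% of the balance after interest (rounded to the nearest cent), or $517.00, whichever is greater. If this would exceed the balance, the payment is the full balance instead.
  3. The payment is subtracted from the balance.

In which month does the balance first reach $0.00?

Month 1: opening $6,232.91; interest $68.56 → $6,301.47; payment $517.00; balance $5,784.47
Month 2: opening $5,784.47; interest $68.56 → $5,853.03; payment $517.00; balance $5,336.03
Month 3: opening $5,336.03; interest $68.56 → $5,404.59; payment $517.00; balance $4,887.59
Month 4: opening $4,887.59; interest $68.56 → $4,956.15; payment $517.00; balance $4,439.15
Month 5: opening $4,439.15; interest $68.56 → $4,507.71; payment $517.00; balance $3,990.71
Month 6: opening $3,990.71; interest $68.56 → $4,059.27; payment $517.00; balance $3,542.27
Month 7: opening $3,542.27; interest $68.56 → $3,610.83; payment $517.00; balance $3,093.83
Month 8: opening $3,093.83; interest $68.56 → $3,162.39; payment $517.00; balance $2,645.39
Month 9: opening $2,645.39; interest $68.56 → $2,713.95; payment $517.00; balance $2,196.95
Month 10: opening $2,196.95; interest $68.56 → $2,265.51; payment $517.00; balance $1,748.51
Month 11: opening $1,748.51; interest $68.56 → $1,817.07; payment $517.00; balance $1,300.07
Month 12: opening $1,300.07; interest $68.56 → $1,368.63; payment $517.00; balance $851.63
Month 13: opening $851.63; interest $68.56 → $920.19; payment $517.00; balance $403.19
Month 14: opening $403.19; interest $68.56 → $471.75; payment $471.75; balance $0.00
Balance reaches $0.00 in month 14.

14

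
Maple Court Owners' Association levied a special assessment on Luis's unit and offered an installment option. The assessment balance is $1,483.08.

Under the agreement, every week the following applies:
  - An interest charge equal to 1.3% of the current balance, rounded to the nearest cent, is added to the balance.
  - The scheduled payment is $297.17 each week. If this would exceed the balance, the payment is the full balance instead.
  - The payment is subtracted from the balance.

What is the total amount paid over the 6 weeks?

$1,543.63

# | Opening | Interest | Payment | End bal
1 | $1,483.08 | $19.28 | $297.17 | $1,205.19
2 | $1,205.19 | $15.67 | $297.17 | $923.69
3 | $923.69 | $12.01 | $297.17 | $638.53
4 | $638.53 | $8.30 | $297.17 | $349.66
5 | $349.66 | $4.55 | $297.17 | $57.04
6 | $57.04 | $0.74 | $57.78 | $0.00
Total paid: $1,543.63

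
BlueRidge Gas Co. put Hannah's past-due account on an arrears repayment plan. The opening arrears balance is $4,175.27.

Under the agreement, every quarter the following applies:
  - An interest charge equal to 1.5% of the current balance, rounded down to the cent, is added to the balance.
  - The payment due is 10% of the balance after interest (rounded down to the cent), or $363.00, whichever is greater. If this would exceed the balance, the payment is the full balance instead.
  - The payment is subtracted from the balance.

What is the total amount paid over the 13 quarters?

Quarter 1: $4,175.27 +$62.62 interest = $4,237.89; pay $423.78 → $3,814.11
Quarter 2: $3,814.11 +$57.21 interest = $3,871.32; pay $387.13 → $3,484.19
Quarter 3: $3,484.19 +$52.26 interest = $3,536.45; pay $363.00 → $3,173.45
Quarter 4: $3,173.45 +$47.60 interest = $3,221.05; pay $363.00 → $2,858.05
Quarter 5: $2,858.05 +$42.87 interest = $2,900.92; pay $363.00 → $2,537.92
Quarter 6: $2,537.92 +$38.06 interest = $2,575.98; pay $363.00 → $2,212.98
Quarter 7: $2,212.98 +$33.19 interest = $2,246.17; pay $363.00 → $1,883.17
Quarter 8: $1,883.17 +$28.24 interest = $1,911.41; pay $363.00 → $1,548.41
Quarter 9: $1,548.41 +$23.22 interest = $1,571.63; pay $363.00 → $1,208.63
Quarter 10: $1,208.63 +$18.12 interest = $1,226.75; pay $363.00 → $863.75
Quarter 11: $863.75 +$12.95 interest = $876.70; pay $363.00 → $513.70
Quarter 12: $513.70 +$7.70 interest = $521.40; pay $363.00 → $158.40
Quarter 13: $158.40 +$2.37 interest = $160.77; pay $160.77 → $0.00
Total paid: $4,601.68

$4,601.68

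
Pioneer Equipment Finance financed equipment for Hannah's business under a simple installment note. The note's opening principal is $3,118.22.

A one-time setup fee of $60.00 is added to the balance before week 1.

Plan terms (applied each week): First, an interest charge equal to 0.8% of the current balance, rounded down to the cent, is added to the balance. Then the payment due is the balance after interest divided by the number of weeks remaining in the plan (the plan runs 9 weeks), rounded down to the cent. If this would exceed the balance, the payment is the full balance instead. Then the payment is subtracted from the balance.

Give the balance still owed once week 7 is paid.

Week 1: opening $3,178.22; interest $25.42 → $3,203.64; payment $355.96; balance $2,847.68
Week 2: opening $2,847.68; interest $22.78 → $2,870.46; payment $358.80; balance $2,511.66
Week 3: opening $2,511.66; interest $20.09 → $2,531.75; payment $361.67; balance $2,170.08
Week 4: opening $2,170.08; interest $17.36 → $2,187.44; payment $364.57; balance $1,822.87
Week 5: opening $1,822.87; interest $14.58 → $1,837.45; payment $367.49; balance $1,469.96
Week 6: opening $1,469.96; interest $11.75 → $1,481.71; payment $370.42; balance $1,111.29
Week 7: opening $1,111.29; interest $8.89 → $1,120.18; payment $373.39; balance $746.79

$746.79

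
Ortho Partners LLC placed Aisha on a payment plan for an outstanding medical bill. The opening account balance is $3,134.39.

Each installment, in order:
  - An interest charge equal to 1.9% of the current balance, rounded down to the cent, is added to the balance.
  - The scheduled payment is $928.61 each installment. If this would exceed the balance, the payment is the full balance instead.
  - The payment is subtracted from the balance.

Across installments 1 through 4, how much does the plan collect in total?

Installment 1: $3,134.39 +$59.55 interest = $3,193.94; pay $928.61 → $2,265.33
Installment 2: $2,265.33 +$43.04 interest = $2,308.37; pay $928.61 → $1,379.76
Installment 3: $1,379.76 +$26.21 interest = $1,405.97; pay $928.61 → $477.36
Installment 4: $477.36 +$9.06 interest = $486.42; pay $486.42 → $0.00
Total paid: $3,272.25

$3,272.25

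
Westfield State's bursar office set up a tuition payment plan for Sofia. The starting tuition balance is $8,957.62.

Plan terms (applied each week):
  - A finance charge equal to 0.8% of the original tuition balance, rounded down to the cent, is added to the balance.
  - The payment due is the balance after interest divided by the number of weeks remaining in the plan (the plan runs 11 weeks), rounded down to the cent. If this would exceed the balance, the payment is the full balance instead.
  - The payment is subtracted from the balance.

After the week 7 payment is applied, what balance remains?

Week 1: $8,957.62 +$71.66 interest = $9,029.28; pay $820.84 → $8,208.44
Week 2: $8,208.44 +$71.66 interest = $8,280.10; pay $828.01 → $7,452.09
Week 3: $7,452.09 +$71.66 interest = $7,523.75; pay $835.97 → $6,687.78
Week 4: $6,687.78 +$71.66 interest = $6,759.44; pay $844.93 → $5,914.51
Week 5: $5,914.51 +$71.66 interest = $5,986.17; pay $855.16 → $5,131.01
Week 6: $5,131.01 +$71.66 interest = $5,202.67; pay $867.11 → $4,335.56
Week 7: $4,335.56 +$71.66 interest = $4,407.22; pay $881.44 → $3,525.78

$3,525.78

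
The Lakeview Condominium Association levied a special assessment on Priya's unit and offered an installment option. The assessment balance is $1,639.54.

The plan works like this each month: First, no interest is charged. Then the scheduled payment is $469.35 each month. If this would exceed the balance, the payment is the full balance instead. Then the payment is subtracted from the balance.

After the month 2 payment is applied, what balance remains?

$700.84

# | Opening | Payment | End bal
1 | $1,639.54 | $469.35 | $1,170.19
2 | $1,170.19 | $469.35 | $700.84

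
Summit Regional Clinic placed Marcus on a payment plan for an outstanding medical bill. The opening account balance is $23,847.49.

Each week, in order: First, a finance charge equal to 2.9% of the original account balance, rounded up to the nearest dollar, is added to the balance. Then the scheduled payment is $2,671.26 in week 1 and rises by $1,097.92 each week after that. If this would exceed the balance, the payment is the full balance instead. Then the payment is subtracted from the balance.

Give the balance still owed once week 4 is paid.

Week 1: $23,847.49 +$692.00 interest = $24,539.49; pay $2,671.26 → $21,868.23
Week 2: $21,868.23 +$692.00 interest = $22,560.23; pay $3,769.18 → $18,791.05
Week 3: $18,791.05 +$692.00 interest = $19,483.05; pay $4,867.10 → $14,615.95
Week 4: $14,615.95 +$692.00 interest = $15,307.95; pay $5,965.02 → $9,342.93

$9,342.93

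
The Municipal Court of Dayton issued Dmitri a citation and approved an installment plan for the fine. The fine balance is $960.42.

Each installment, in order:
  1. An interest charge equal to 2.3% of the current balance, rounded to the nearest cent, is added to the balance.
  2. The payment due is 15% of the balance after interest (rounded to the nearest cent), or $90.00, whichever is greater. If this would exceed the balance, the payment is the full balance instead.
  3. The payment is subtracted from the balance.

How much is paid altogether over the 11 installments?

Installment 1: $960.42 +$22.09 interest = $982.51; pay $147.38 → $835.13
Installment 2: $835.13 +$19.21 interest = $854.34; pay $128.15 → $726.19
Installment 3: $726.19 +$16.70 interest = $742.89; pay $111.43 → $631.46
Installment 4: $631.46 +$14.52 interest = $645.98; pay $96.90 → $549.08
Installment 5: $549.08 +$12.63 interest = $561.71; pay $90.00 → $471.71
Installment 6: $471.71 +$10.85 interest = $482.56; pay $90.00 → $392.56
Installment 7: $392.56 +$9.03 interest = $401.59; pay $90.00 → $311.59
Installment 8: $311.59 +$7.17 interest = $318.76; pay $90.00 → $228.76
Installment 9: $228.76 +$5.26 interest = $234.02; pay $90.00 → $144.02
Installment 10: $144.02 +$3.31 interest = $147.33; pay $90.00 → $57.33
Installment 11: $57.33 +$1.32 interest = $58.65; pay $58.65 → $0.00
Total paid: $1,082.51

$1,082.51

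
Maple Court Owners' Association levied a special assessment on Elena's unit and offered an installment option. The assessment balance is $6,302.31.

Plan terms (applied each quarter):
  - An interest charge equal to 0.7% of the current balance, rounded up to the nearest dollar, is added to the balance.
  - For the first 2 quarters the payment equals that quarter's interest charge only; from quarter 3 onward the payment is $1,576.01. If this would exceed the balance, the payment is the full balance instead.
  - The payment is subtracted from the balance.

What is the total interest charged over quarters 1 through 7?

$205.00

Quarter 1: opening $6,302.31; interest $45.00 → $6,347.31; payment $45.00; balance $6,302.31
Quarter 2: opening $6,302.31; interest $45.00 → $6,347.31; payment $45.00; balance $6,302.31
Quarter 3: opening $6,302.31; interest $45.00 → $6,347.31; payment $1,576.01; balance $4,771.30
Quarter 4: opening $4,771.30; interest $34.00 → $4,805.30; payment $1,576.01; balance $3,229.29
Quarter 5: opening $3,229.29; interest $23.00 → $3,252.29; payment $1,576.01; balance $1,676.28
Quarter 6: opening $1,676.28; interest $12.00 → $1,688.28; payment $1,576.01; balance $112.27
Quarter 7: opening $112.27; interest $1.00 → $113.27; payment $113.27; balance $0.00
Total interest: $45.00 + $45.00 + $45.00 + $34.00 + $23.00 + $12.00 + $1.00 = $205.00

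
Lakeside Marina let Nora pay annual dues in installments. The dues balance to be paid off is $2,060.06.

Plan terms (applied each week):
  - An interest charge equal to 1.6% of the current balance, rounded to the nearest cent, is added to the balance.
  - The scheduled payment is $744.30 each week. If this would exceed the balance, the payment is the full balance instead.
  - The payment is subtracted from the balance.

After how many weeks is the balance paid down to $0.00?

Week 1: $2,060.06 +$32.96 interest = $2,093.02; pay $744.30 → $1,348.72
Week 2: $1,348.72 +$21.58 interest = $1,370.30; pay $744.30 → $626.00
Week 3: $626.00 +$10.02 interest = $636.02; pay $636.02 → $0.00
Balance reaches $0.00 in week 3.

3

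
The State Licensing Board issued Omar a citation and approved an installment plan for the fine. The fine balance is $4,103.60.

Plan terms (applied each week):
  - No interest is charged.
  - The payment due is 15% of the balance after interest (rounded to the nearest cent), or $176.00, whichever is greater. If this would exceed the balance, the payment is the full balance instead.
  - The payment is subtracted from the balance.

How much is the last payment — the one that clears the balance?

Week 1: opening $4,103.60; payment $615.54; balance $3,488.06
Week 2: opening $3,488.06; payment $523.21; balance $2,964.85
Week 3: opening $2,964.85; payment $444.73; balance $2,520.12
Week 4: opening $2,520.12; payment $378.02; balance $2,142.10
Week 5: opening $2,142.10; payment $321.32; balance $1,820.78
Week 6: opening $1,820.78; payment $273.12; balance $1,547.66
Week 7: opening $1,547.66; payment $232.15; balance $1,315.51
Week 8: opening $1,315.51; payment $197.33; balance $1,118.18
Week 9: opening $1,118.18; payment $176.00; balance $942.18
Week 10: opening $942.18; payment $176.00; balance $766.18
Week 11: opening $766.18; payment $176.00; balance $590.18
Week 12: opening $590.18; payment $176.00; balance $414.18
Week 13: opening $414.18; payment $176.00; balance $238.18
Week 14: opening $238.18; payment $176.00; balance $62.18
Week 15: opening $62.18; payment $62.18; balance $0.00

$62.18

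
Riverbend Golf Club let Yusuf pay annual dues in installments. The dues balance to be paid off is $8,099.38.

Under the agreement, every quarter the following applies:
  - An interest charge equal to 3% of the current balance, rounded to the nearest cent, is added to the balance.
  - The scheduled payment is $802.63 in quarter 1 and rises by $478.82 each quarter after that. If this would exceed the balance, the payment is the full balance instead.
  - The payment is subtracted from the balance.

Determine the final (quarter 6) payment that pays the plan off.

Quarter 1: $8,099.38 +$242.98 interest = $8,342.36; pay $802.63 → $7,539.73
Quarter 2: $7,539.73 +$226.19 interest = $7,765.92; pay $1,281.45 → $6,484.47
Quarter 3: $6,484.47 +$194.53 interest = $6,679.00; pay $1,760.27 → $4,918.73
Quarter 4: $4,918.73 +$147.56 interest = $5,066.29; pay $2,239.09 → $2,827.20
Quarter 5: $2,827.20 +$84.82 interest = $2,912.02; pay $2,717.91 → $194.11
Quarter 6: $194.11 +$5.82 interest = $199.93; pay $199.93 → $0.00

$199.93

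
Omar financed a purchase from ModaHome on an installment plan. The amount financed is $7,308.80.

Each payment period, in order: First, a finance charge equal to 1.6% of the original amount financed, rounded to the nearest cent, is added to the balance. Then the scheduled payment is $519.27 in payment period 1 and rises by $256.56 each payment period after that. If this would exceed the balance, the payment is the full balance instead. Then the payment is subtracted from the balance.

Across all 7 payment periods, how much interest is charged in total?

Payment period 1: opening $7,308.80; interest $116.94 → $7,425.74; payment $519.27; balance $6,906.47
Payment period 2: opening $6,906.47; interest $116.94 → $7,023.41; payment $775.83; balance $6,247.58
Payment period 3: opening $6,247.58; interest $116.94 → $6,364.52; payment $1,032.39; balance $5,332.13
Payment period 4: opening $5,332.13; interest $116.94 → $5,449.07; payment $1,288.95; balance $4,160.12
Payment period 5: opening $4,160.12; interest $116.94 → $4,277.06; payment $1,545.51; balance $2,731.55
Payment period 6: opening $2,731.55; interest $116.94 → $2,848.49; payment $1,802.07; balance $1,046.42
Payment period 7: opening $1,046.42; interest $116.94 → $1,163.36; payment $1,163.36; balance $0.00
Total interest: $116.94 + $116.94 + $116.94 + $116.94 + $116.94 + $116.94 + $116.94 = $818.58

$818.58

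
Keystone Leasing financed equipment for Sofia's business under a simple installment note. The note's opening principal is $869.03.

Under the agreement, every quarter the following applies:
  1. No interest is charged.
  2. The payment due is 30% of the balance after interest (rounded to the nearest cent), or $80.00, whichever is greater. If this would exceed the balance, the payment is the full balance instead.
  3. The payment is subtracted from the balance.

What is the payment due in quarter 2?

$182.50

# | Opening | Payment | End bal
1 | $869.03 | $260.71 | $608.32
2 | $608.32 | $182.50 | $425.82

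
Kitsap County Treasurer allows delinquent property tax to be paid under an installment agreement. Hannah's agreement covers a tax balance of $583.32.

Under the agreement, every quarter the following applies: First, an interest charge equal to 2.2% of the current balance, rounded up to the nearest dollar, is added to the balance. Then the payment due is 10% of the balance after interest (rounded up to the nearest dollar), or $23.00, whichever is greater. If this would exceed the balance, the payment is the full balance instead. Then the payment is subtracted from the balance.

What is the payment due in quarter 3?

Quarter 1: $583.32 +$13.00 interest = $596.32; pay $60.00 → $536.32
Quarter 2: $536.32 +$12.00 interest = $548.32; pay $55.00 → $493.32
Quarter 3: $493.32 +$11.00 interest = $504.32; pay $51.00 → $453.32

$51.00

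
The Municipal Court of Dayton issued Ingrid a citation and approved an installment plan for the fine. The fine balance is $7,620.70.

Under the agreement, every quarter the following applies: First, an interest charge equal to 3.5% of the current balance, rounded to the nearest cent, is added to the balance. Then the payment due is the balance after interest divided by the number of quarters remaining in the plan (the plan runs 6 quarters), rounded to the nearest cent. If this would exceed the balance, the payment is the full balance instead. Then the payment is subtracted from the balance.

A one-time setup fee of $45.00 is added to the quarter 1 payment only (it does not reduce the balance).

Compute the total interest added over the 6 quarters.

Quarter 1: opening $7,620.70; interest $266.72 → $7,887.42; payment $1,314.57 (+ $45.00 fee); balance $6,572.85
Quarter 2: opening $6,572.85; interest $230.05 → $6,802.90; payment $1,360.58; balance $5,442.32
Quarter 3: opening $5,442.32; interest $190.48 → $5,632.80; payment $1,408.20; balance $4,224.60
Quarter 4: opening $4,224.60; interest $147.86 → $4,372.46; payment $1,457.49; balance $2,914.97
Quarter 5: opening $2,914.97; interest $102.02 → $3,016.99; payment $1,508.50; balance $1,508.49
Quarter 6: opening $1,508.49; interest $52.80 → $1,561.29; payment $1,561.29; balance $0.00
Total interest: $266.72 + $230.05 + $190.48 + $147.86 + $102.02 + $52.80 = $989.93

$989.93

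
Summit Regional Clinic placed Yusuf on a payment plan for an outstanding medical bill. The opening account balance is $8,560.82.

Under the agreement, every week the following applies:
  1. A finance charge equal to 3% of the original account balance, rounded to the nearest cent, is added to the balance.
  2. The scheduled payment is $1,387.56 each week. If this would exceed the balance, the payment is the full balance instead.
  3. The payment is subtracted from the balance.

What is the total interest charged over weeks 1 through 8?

$2,054.56

Week 1: opening $8,560.82; interest $256.82 → $8,817.64; payment $1,387.56; balance $7,430.08
Week 2: opening $7,430.08; interest $256.82 → $7,686.90; payment $1,387.56; balance $6,299.34
Week 3: opening $6,299.34; interest $256.82 → $6,556.16; payment $1,387.56; balance $5,168.60
Week 4: opening $5,168.60; interest $256.82 → $5,425.42; payment $1,387.56; balance $4,037.86
Week 5: opening $4,037.86; interest $256.82 → $4,294.68; payment $1,387.56; balance $2,907.12
Week 6: opening $2,907.12; interest $256.82 → $3,163.94; payment $1,387.56; balance $1,776.38
Week 7: opening $1,776.38; interest $256.82 → $2,033.20; payment $1,387.56; balance $645.64
Week 8: opening $645.64; interest $256.82 → $902.46; payment $902.46; balance $0.00
Total interest: $256.82 + $256.82 + $256.82 + $256.82 + $256.82 + $256.82 + $256.82 + $256.82 = $2,054.56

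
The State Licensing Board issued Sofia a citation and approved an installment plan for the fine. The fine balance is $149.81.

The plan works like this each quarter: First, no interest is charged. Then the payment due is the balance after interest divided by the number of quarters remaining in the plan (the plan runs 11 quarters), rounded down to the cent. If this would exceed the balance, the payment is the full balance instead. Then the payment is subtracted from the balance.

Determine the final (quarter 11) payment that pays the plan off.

$13.62

Quarter 1: opening $149.81; payment $13.61; balance $136.20
Quarter 2: opening $136.20; payment $13.62; balance $122.58
Quarter 3: opening $122.58; payment $13.62; balance $108.96
Quarter 4: opening $108.96; payment $13.62; balance $95.34
Quarter 5: opening $95.34; payment $13.62; balance $81.72
Quarter 6: opening $81.72; payment $13.62; balance $68.10
Quarter 7: opening $68.10; payment $13.62; balance $54.48
Quarter 8: opening $54.48; payment $13.62; balance $40.86
Quarter 9: opening $40.86; payment $13.62; balance $27.24
Quarter 10: opening $27.24; payment $13.62; balance $13.62
Quarter 11: opening $13.62; payment $13.62; balance $0.00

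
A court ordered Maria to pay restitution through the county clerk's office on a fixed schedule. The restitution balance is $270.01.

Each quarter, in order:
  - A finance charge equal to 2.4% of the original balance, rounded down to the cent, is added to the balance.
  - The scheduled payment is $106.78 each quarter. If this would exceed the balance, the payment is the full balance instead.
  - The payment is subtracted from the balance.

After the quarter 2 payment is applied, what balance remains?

Quarter 1: $270.01 +$6.48 interest = $276.49; pay $106.78 → $169.71
Quarter 2: $169.71 +$6.48 interest = $176.19; pay $106.78 → $69.41

$69.41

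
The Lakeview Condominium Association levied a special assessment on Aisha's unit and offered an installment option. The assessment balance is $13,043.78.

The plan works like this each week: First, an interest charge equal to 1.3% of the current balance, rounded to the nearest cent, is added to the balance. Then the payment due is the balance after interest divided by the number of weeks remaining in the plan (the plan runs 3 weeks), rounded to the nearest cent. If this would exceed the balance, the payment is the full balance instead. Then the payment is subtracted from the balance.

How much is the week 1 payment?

Week 1: opening $13,043.78; interest $169.57 → $13,213.35; payment $4,404.45; balance $8,808.90

$4,404.45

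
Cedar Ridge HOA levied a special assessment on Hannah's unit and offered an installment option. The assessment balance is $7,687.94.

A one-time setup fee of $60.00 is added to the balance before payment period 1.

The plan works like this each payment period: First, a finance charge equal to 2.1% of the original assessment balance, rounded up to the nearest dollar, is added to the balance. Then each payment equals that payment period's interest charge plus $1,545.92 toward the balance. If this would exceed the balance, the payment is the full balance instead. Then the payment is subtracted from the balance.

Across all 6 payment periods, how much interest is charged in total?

Payment period 1: $7,747.94 +$162.00 interest = $7,909.94; pay $1,707.92 → $6,202.02
Payment period 2: $6,202.02 +$162.00 interest = $6,364.02; pay $1,707.92 → $4,656.10
Payment period 3: $4,656.10 +$162.00 interest = $4,818.10; pay $1,707.92 → $3,110.18
Payment period 4: $3,110.18 +$162.00 interest = $3,272.18; pay $1,707.92 → $1,564.26
Payment period 5: $1,564.26 +$162.00 interest = $1,726.26; pay $1,707.92 → $18.34
Payment period 6: $18.34 +$162.00 interest = $180.34; pay $180.34 → $0.00
Total interest: $162.00 + $162.00 + $162.00 + $162.00 + $162.00 + $162.00 = $972.00

$972.00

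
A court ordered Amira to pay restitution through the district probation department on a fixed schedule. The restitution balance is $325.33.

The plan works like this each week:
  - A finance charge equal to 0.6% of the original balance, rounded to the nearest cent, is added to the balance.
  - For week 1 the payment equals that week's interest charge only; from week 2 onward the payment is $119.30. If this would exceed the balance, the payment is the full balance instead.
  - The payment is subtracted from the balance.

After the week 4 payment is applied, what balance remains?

Week 1: opening $325.33; interest $1.95 → $327.28; payment $1.95; balance $325.33
Week 2: opening $325.33; interest $1.95 → $327.28; payment $119.30; balance $207.98
Week 3: opening $207.98; interest $1.95 → $209.93; payment $119.30; balance $90.63
Week 4: opening $90.63; interest $1.95 → $92.58; payment $92.58; balance $0.00

$0.00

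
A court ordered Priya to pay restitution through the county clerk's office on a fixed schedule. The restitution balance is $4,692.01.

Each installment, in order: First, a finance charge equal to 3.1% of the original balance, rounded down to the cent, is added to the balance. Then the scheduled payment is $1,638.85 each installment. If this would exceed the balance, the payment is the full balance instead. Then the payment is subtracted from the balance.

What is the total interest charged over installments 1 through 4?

$581.80

# | Opening | Interest | Payment | End bal
1 | $4,692.01 | $145.45 | $1,638.85 | $3,198.61
2 | $3,198.61 | $145.45 | $1,638.85 | $1,705.21
3 | $1,705.21 | $145.45 | $1,638.85 | $211.81
4 | $211.81 | $145.45 | $357.26 | $0.00
Total interest: $145.45 + $145.45 + $145.45 + $145.45 = $581.80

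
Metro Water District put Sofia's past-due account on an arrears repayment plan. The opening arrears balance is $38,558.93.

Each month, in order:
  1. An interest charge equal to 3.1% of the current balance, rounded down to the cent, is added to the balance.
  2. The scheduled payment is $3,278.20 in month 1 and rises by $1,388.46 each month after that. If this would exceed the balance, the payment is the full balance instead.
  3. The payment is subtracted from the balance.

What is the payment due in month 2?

$4,666.66

Month 1: opening $38,558.93; interest $1,195.32 → $39,754.25; payment $3,278.20; balance $36,476.05
Month 2: opening $36,476.05; interest $1,130.75 → $37,606.80; payment $4,666.66; balance $32,940.14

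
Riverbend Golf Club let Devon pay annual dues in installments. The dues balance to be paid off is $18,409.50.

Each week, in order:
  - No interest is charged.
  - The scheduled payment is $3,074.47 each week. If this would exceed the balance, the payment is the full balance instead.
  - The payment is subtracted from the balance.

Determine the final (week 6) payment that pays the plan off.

Week 1: opening $18,409.50; payment $3,074.47; balance $15,335.03
Week 2: opening $15,335.03; payment $3,074.47; balance $12,260.56
Week 3: opening $12,260.56; payment $3,074.47; balance $9,186.09
Week 4: opening $9,186.09; payment $3,074.47; balance $6,111.62
Week 5: opening $6,111.62; payment $3,074.47; balance $3,037.15
Week 6: opening $3,037.15; payment $3,037.15; balance $0.00

$3,037.15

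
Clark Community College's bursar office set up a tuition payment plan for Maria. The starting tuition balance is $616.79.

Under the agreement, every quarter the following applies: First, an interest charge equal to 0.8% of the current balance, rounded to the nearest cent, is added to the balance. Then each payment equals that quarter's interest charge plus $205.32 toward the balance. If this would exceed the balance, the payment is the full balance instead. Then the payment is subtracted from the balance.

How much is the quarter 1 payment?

# | Opening | Interest | Payment | End bal
1 | $616.79 | $4.93 | $210.25 | $411.47

$210.25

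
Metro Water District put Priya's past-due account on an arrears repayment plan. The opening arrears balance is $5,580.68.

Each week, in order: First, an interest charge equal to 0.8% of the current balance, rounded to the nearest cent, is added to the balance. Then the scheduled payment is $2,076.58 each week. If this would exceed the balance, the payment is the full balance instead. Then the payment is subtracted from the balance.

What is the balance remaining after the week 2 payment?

$1,500.56

Week 1: $5,580.68 +$44.65 interest = $5,625.33; pay $2,076.58 → $3,548.75
Week 2: $3,548.75 +$28.39 interest = $3,577.14; pay $2,076.58 → $1,500.56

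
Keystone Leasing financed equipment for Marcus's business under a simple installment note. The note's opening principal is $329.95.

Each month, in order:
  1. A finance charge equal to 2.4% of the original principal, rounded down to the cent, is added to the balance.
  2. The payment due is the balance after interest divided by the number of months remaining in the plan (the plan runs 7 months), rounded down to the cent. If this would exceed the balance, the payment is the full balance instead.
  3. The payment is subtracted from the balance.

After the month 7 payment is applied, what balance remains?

Month 1: $329.95 +$7.91 interest = $337.86; pay $48.26 → $289.60
Month 2: $289.60 +$7.91 interest = $297.51; pay $49.58 → $247.93
Month 3: $247.93 +$7.91 interest = $255.84; pay $51.16 → $204.68
Month 4: $204.68 +$7.91 interest = $212.59; pay $53.14 → $159.45
Month 5: $159.45 +$7.91 interest = $167.36; pay $55.78 → $111.58
Month 6: $111.58 +$7.91 interest = $119.49; pay $59.74 → $59.75
Month 7: $59.75 +$7.91 interest = $67.66; pay $67.66 → $0.00

$0.00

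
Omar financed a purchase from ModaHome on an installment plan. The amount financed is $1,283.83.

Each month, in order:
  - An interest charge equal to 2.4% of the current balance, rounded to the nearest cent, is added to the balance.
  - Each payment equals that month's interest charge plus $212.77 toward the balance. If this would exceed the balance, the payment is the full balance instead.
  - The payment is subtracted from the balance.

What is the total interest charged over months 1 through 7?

Month 1: opening $1,283.83; interest $30.81 → $1,314.64; payment $243.58; balance $1,071.06
Month 2: opening $1,071.06; interest $25.71 → $1,096.77; payment $238.48; balance $858.29
Month 3: opening $858.29; interest $20.60 → $878.89; payment $233.37; balance $645.52
Month 4: opening $645.52; interest $15.49 → $661.01; payment $228.26; balance $432.75
Month 5: opening $432.75; interest $10.39 → $443.14; payment $223.16; balance $219.98
Month 6: opening $219.98; interest $5.28 → $225.26; payment $218.05; balance $7.21
Month 7: opening $7.21; interest $0.17 → $7.38; payment $7.38; balance $0.00
Total interest: $30.81 + $25.71 + $20.60 + $15.49 + $10.39 + $5.28 + $0.17 = $108.45

$108.45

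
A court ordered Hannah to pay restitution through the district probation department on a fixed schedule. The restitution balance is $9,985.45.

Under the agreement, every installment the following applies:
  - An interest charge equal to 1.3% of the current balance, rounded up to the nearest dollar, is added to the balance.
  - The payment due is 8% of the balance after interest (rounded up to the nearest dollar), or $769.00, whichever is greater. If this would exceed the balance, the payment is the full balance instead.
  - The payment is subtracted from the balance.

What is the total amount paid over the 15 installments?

$11,008.45

Installment 1: opening $9,985.45; interest $130.00 → $10,115.45; payment $810.00; balance $9,305.45
Installment 2: opening $9,305.45; interest $121.00 → $9,426.45; payment $769.00; balance $8,657.45
Installment 3: opening $8,657.45; interest $113.00 → $8,770.45; payment $769.00; balance $8,001.45
Installment 4: opening $8,001.45; interest $105.00 → $8,106.45; payment $769.00; balance $7,337.45
Installment 5: opening $7,337.45; interest $96.00 → $7,433.45; payment $769.00; balance $6,664.45
Installment 6: opening $6,664.45; interest $87.00 → $6,751.45; payment $769.00; balance $5,982.45
Installment 7: opening $5,982.45; interest $78.00 → $6,060.45; payment $769.00; balance $5,291.45
Installment 8: opening $5,291.45; interest $69.00 → $5,360.45; payment $769.00; balance $4,591.45
Installment 9: opening $4,591.45; interest $60.00 → $4,651.45; payment $769.00; balance $3,882.45
Installment 10: opening $3,882.45; interest $51.00 → $3,933.45; payment $769.00; balance $3,164.45
Installment 11: opening $3,164.45; interest $42.00 → $3,206.45; payment $769.00; balance $2,437.45
Installment 12: opening $2,437.45; interest $32.00 → $2,469.45; payment $769.00; balance $1,700.45
Installment 13: opening $1,700.45; interest $23.00 → $1,723.45; payment $769.00; balance $954.45
Installment 14: opening $954.45; interest $13.00 → $967.45; payment $769.00; balance $198.45
Installment 15: opening $198.45; interest $3.00 → $201.45; payment $201.45; balance $0.00
Total paid: $11,008.45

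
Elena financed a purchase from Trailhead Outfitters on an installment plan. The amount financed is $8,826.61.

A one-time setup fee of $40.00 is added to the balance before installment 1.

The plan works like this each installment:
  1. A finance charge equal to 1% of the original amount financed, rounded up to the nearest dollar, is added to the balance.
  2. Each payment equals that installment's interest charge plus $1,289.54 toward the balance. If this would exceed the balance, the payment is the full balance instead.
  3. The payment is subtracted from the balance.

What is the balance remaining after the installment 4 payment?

Installment 1: $8,866.61 +$89.00 interest = $8,955.61; pay $1,378.54 → $7,577.07
Installment 2: $7,577.07 +$89.00 interest = $7,666.07; pay $1,378.54 → $6,287.53
Installment 3: $6,287.53 +$89.00 interest = $6,376.53; pay $1,378.54 → $4,997.99
Installment 4: $4,997.99 +$89.00 interest = $5,086.99; pay $1,378.54 → $3,708.45

$3,708.45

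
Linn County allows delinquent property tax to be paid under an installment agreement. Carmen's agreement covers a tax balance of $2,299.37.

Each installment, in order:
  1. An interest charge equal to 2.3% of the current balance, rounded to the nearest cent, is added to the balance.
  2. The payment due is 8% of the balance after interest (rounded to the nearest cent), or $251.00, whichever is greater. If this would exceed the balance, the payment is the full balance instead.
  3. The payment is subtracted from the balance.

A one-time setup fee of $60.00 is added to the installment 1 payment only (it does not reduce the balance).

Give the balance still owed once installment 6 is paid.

$1,040.21

Installment 1: $2,299.37 +$52.89 interest = $2,352.26; pay $251.00 (+ $60.00 fee) → $2,101.26
Installment 2: $2,101.26 +$48.33 interest = $2,149.59; pay $251.00 → $1,898.59
Installment 3: $1,898.59 +$43.67 interest = $1,942.26; pay $251.00 → $1,691.26
Installment 4: $1,691.26 +$38.90 interest = $1,730.16; pay $251.00 → $1,479.16
Installment 5: $1,479.16 +$34.02 interest = $1,513.18; pay $251.00 → $1,262.18
Installment 6: $1,262.18 +$29.03 interest = $1,291.21; pay $251.00 → $1,040.21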